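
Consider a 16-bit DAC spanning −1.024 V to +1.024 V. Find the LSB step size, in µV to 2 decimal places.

Full-scale span = 2.048 V.
LSB = 2.048 / 2^16 = 2.048 / 65536 = 3.125e-05 V = 31.25 µV.

31.25 µV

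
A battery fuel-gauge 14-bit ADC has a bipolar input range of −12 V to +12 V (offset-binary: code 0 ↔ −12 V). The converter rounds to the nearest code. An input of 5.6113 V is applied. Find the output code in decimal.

LSB = 24 V / 16384 = 1.465 mV.
Input sits at 12022.647 steps above V_low.
So the output code is 12023.

code 12023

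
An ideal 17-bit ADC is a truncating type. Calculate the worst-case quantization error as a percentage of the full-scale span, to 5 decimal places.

0.00076 %

Truncating → worst-case error = 1 LSB = V_FS/2^17, so 100/131072 = 0.000762939 % of full scale.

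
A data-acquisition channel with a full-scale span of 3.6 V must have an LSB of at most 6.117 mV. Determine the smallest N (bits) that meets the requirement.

Number of steps required ≥ 3.6 V / 6.117 mV = 588.52.
Need 2^N ≥ 588.52; 2^9 = 512, 2^10 = 1024.
Minimum N = 10.

10 bits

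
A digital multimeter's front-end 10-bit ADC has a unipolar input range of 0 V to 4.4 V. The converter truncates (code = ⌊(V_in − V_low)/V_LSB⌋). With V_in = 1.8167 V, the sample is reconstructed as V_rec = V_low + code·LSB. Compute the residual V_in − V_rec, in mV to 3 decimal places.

One LSB is 4.4 V / 1024 = 4.297 mV.
(1.8167 − 0)/0.00429688 = 422.7956; ⌊·⌋ gives code 422.
Reconstructed: 1.8132812 V.
Error = 1.8167 − 1.8132812 = 0.00341875 V = 3.419 mV.

3.419 mV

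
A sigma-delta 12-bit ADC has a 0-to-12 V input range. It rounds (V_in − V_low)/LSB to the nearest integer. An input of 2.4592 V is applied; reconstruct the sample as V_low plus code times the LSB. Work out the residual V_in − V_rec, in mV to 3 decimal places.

Step size: 12 V ÷ 2^12 = 2.930 mV.
(V_in − V_low)/LSB = (2.4592 − 0)/0.00292969 = 839.4069 → code 839 (round).
Reconstructed: 2.4580078 V.
Error = 2.4592 − 2.4580078 = 0.00119219 V = 1.192 mV.

1.192 mV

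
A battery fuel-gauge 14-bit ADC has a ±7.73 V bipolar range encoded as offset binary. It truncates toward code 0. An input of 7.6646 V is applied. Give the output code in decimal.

code 16314

LSB = 15.46 V / 16384 = 0.944 mV.
(7.6646 − (−7.73)) / 0.000943604 = 16314.691 LSBs.
Floor → code 16314.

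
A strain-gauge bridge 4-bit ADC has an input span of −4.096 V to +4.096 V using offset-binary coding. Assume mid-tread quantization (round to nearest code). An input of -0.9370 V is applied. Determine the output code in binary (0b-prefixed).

With 16 levels over 8.192 V, one step is 0.5120 V.
(-0.9370 − (−4.096)) / 0.512 = 6.170 LSBs.
Round → code 6.
In binary (0b-prefixed): 0b110.

code 0b110 (decimal 6)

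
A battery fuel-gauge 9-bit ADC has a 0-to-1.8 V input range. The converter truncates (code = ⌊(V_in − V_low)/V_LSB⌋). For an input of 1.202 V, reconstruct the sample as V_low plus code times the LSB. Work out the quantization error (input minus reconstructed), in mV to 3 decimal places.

LSB = 1.8/2^9 = 3.516 mV.
(V_in − V_low)/LSB = (1.202 − 0)/0.00351563 = 341.9022 → code 341 (floor).
V_rec = 0 + 341·0.00351563 = 1.1988281 V.
V_in − V_rec = 0.00317188 V = 3.172 mV.

3.172 mV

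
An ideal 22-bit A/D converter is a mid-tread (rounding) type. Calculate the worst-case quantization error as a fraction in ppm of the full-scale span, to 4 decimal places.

Rounding → worst-case error = ½ LSB = V_FS/2^23, so 1e+06/8388608 = 0.119209 ppm of full scale.

0.1192 ppm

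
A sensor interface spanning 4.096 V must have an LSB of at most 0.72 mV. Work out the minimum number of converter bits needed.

Number of steps required ≥ 4.096 V / 0.72 mV = 5688.89.
Need 2^N ≥ 5688.89; 2^12 = 4096, 2^13 = 8192.
Minimum N = 13.

13 bits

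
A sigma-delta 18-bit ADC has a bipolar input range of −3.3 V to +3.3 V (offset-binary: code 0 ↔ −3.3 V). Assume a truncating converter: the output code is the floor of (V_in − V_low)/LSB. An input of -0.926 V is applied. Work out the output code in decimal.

code 94292

LSB = 6.6 V / 262144 = 25.18 µV.
(V_in − V_low)/LSB = (-0.926 − (−3.3)) / 2.5177e-05 = 94292.402.
⌊·⌋(94292.402) = 94292.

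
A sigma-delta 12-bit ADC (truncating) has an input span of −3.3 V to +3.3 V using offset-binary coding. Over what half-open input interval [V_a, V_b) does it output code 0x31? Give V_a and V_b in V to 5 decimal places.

[-3.22104 V, -3.21943 V)

LSB = 6.6/2^12 = 1.611 mV.
Code 0x31 = 49 decimal.
V_a = V_low + 49·LSB = -3.22104 V; V_b = V_low + 50·LSB = -3.21943 V.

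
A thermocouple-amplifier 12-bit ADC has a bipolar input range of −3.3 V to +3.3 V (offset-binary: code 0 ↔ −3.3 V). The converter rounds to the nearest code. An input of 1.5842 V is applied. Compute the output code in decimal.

LSB = 6.6 V / 4096 = 1.611 mV.
Input sits at 3031.164 steps above V_low.
Round → code 3031.

code 3031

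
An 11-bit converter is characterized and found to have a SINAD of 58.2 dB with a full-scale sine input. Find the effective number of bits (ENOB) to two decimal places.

ENOB = (SINAD − 1.76) / 6.02 = (58.2 − 1.76)/6.02 = 9.375.

9.38 bits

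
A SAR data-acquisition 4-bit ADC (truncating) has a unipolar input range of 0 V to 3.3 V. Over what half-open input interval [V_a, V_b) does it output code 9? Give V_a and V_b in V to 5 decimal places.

[1.85625 V, 2.06250 V)

LSB = 3.3/2^4 = 206.250 mV.
V_a = V_low + 9·LSB = 1.85625 V; V_b = V_low + 10·LSB = 2.0625 V.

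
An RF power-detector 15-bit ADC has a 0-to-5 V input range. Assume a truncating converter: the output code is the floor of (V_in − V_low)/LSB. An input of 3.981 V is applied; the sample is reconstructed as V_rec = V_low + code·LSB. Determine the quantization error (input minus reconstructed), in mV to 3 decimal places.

LSB = 5/2^15 = 152.59 µV.
(V_in − V_low)/LSB = (3.981 − 0)/0.000152588 = 26089.8816 → code 26089 (floor).
Reconstructed: 3.9808655 V.
V_in − V_rec = 0.000134521 V = 0.135 mV.

0.135 mV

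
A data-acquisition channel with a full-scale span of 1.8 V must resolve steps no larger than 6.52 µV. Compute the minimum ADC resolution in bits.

19 bits

Number of steps required ≥ 1.8 V / 6.52 µV = 276073.62.
Need 2^N ≥ 276073.62; 2^18 = 262144, 2^19 = 524288.
Minimum N = 19.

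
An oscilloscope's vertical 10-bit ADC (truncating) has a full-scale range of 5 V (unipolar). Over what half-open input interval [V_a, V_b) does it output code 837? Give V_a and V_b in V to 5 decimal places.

LSB = 5/2^10 = 4.883 mV.
V_a = V_low + 837·LSB = 4.08691 V; V_b = V_low + 838·LSB = 4.0918 V.

[4.08691 V, 4.09180 V)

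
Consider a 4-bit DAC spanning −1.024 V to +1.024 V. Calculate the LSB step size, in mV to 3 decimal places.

128.000 mV

Full-scale span = 2.048 V.
LSB = 2.048 / 2^4 = 2.048 / 16 = 0.128 V = 128.000 mV.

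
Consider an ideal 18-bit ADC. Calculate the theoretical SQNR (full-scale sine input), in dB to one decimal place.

SNR ≈ 6.02·N + 1.76 dB = 6.02·18 + 1.76 = 110.12 dB.

110.1 dB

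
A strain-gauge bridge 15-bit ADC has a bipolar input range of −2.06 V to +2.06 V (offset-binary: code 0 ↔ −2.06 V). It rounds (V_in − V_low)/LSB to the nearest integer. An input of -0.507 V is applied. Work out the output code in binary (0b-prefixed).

LSB = 4.12 V / 32768 = 125.73 µV.
(-0.507 − (−2.06)) / 0.000125732 = 12351.627 LSBs.
So the output code is 12352.
In binary (0b-prefixed): 0b11000001000000.

code 0b11000001000000 (decimal 12352)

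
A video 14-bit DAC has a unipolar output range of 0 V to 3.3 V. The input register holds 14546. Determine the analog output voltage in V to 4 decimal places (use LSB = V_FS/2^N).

LSB = 3.3 V / 2^14 = 201.42 µV.
V_out = 0 + 14546 × 0.000201416 V = 2.9298 V.

2.9298 V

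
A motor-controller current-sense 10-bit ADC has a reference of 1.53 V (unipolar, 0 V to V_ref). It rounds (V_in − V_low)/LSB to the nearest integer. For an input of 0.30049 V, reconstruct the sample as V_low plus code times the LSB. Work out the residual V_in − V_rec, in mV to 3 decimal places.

0.168 mV

LSB = 1.53/2^10 = 1.494 mV.
(0.30049 − 0)/0.00149414 = 201.1123; round gives code 201.
Reconstructed: 0.30032227 V.
Difference: 0.000167734 V → 0.168 mV.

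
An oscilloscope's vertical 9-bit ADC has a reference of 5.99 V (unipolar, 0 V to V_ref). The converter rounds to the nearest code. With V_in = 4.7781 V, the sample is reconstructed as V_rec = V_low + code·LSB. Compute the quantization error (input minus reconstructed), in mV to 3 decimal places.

4.819 mV

LSB = 5.99/2^9 = 11.699 mV.
(V_in − V_low)/LSB = (4.7781 − 0)/0.0116992 = 408.4119 → code 408 (round).
Code 408 maps back to 0 + 408×0.0116992 V = 4.7732813 V.
V_in − V_rec = 0.00481875 V = 4.819 mV.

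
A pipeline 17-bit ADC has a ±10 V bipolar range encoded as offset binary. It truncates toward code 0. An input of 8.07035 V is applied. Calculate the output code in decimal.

code 118425

Full-scale span = 20 V; LSB = 20/2^17 = 152.59 µV.
(V_in − V_low)/LSB = (8.07035 − (−10)) / 0.000152588 = 118425.846.
⌊·⌋(118425.846) = 118425.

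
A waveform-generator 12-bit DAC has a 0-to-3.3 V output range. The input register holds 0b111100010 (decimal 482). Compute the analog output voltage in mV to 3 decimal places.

LSB = 3.3 V / 2^12 = 0.806 mV.
Code 0b111100010 = 482 decimal.
V_out = 0 + 482 × 0.000805664 V = 0.38833 V.
= 388.330 mV.

388.330 mV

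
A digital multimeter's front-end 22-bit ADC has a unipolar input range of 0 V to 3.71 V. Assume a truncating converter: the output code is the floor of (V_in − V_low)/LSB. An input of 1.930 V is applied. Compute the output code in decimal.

With 4194304 levels over 3.71 V, one step is 0.88 µV.
Input sits at 2181942.512 steps above V_low.
So the output code is 2181942.

code 2181942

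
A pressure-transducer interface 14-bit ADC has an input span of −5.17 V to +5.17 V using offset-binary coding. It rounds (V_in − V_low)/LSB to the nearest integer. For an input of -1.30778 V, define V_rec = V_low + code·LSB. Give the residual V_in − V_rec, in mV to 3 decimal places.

-0.134 mV

One LSB is 10.34 V / 16384 = 0.631 mV.
Scaled input = 6119.7884 LSBs, so code = 6120.
Code 6120 maps back to (−5.17) + 6120×0.000631104 V = -1.3076465 V.
Error = -1.30778 − (−1.3076465) = -0.000133516 V = -0.134 mV.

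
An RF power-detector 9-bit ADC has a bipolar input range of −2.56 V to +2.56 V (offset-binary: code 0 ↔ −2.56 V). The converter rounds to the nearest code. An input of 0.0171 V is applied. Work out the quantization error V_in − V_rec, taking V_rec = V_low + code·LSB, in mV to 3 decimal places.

One LSB is 5.12 V / 512 = 10.000 mV.
(0.0171 − (−2.56))/0.01 = 257.7100; round gives code 258.
V_rec = (−2.56) + 258·0.01 = 0.02 V.
Error = 0.0171 − 0.02 = -0.0029 V = -2.900 mV.

-2.900 mV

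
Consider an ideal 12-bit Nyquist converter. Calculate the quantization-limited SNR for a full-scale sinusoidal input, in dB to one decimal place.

74.0 dB

SNR ≈ 6.02·N + 1.76 dB = 6.02·12 + 1.76 = 74.00 dB.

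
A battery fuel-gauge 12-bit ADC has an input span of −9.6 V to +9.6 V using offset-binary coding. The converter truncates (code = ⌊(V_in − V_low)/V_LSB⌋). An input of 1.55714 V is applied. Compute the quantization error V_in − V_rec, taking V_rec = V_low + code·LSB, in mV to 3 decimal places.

LSB = 19.2/2^12 = 4.688 mV.
(1.55714 − (−9.6))/0.0046875 = 2380.1899; ⌊·⌋ gives code 2380.
Code 2380 maps back to (−9.6) + 2380×0.0046875 V = 1.55625 V.
Error = 1.55714 − 1.55625 = 0.00089 V = 0.890 mV.

0.890 mV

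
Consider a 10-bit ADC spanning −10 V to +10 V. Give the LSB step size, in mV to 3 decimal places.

19.531 mV

Full-scale span = 20 V.
LSB = 20 / 2^10 = 20 / 1024 = 0.0195312 V = 19.531 mV.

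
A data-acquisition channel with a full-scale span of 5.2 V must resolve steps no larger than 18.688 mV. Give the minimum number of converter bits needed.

9 bits

Number of steps required ≥ 5.2 V / 18.688 mV = 278.25.
Need 2^N ≥ 278.25; 2^8 = 256, 2^9 = 512.
Minimum N = 9.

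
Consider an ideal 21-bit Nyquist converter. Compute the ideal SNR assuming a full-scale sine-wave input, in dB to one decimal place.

128.2 dB

SNR ≈ 6.02·N + 1.76 dB = 6.02·21 + 1.76 = 128.18 dB.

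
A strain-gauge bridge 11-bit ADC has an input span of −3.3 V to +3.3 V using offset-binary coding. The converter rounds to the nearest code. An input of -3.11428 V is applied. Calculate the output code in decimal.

LSB = 6.6 V / 2048 = 3.223 mV.
(-3.11428 − (−3.3)) / 0.00322266 = 57.629 LSBs.
round(57.629) = 58.

code 58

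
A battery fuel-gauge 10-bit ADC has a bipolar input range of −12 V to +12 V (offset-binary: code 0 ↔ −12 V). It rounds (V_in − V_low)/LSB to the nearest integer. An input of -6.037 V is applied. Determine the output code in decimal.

LSB = 24 V / 1024 = 23.438 mV.
Input sits at 254.421 steps above V_low.
round(254.421) = 254.

code 254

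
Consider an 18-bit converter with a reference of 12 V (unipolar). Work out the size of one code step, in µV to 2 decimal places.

Full-scale span = 12 V.
LSB = 12 / 2^18 = 12 / 262144 = 4.57764e-05 V = 45.78 µV.

45.78 µV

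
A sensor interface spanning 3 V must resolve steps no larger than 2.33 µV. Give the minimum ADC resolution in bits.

21 bits

Number of steps required ≥ 3 V / 2.33 µV = 1287553.65.
Need 2^N ≥ 1287553.65; 2^20 = 1048576, 2^21 = 2097152.
Minimum N = 21.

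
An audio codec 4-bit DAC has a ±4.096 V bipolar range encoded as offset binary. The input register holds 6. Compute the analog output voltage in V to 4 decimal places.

-1.0240 V

LSB = 8.192 V / 2^4 = 0.5120 V.
V_out = (−4.096) + 6 × 0.512 V = -1.024 V.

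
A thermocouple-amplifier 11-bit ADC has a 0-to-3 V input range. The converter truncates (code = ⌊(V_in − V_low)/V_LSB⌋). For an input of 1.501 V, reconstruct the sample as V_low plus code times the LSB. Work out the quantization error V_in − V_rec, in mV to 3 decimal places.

1.000 mV

Step size: 3 V ÷ 2^11 = 1.465 mV.
(V_in − V_low)/LSB = (1.501 − 0)/0.00146484 = 1024.6827 → code 1024 (floor).
Reconstructed: 1.5 V.
Error = 1.501 − 1.5 = 0.001 V = 1.000 mV.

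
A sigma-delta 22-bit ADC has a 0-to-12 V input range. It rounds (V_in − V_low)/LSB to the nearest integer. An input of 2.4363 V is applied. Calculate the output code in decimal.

code 851549

Full-scale span = 12 V; LSB = 12/2^22 = 2.86 µV.
(V_in − V_low)/LSB = (2.4363 − 0) / 2.86102e-06 = 851548.570.
Round → code 851549.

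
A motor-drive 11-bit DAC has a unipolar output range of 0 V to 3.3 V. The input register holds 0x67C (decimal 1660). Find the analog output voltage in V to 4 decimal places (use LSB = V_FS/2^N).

2.6748 V

LSB = 3.3 V / 2^11 = 1.611 mV.
Code 0x67C = 1660 decimal.
V_out = 0 + 1660 × 0.00161133 V = 2.6748 V.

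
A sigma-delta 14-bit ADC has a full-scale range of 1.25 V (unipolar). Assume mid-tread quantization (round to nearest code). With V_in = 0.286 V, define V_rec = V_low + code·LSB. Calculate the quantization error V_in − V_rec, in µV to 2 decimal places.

One LSB is 1.25 V / 16384 = 76.29 µV.
Scaled input = 3748.6592 LSBs, so code = 3749.
V_rec = 0 + 3749·7.62939e-05 = 0.286026 V.
Error = 0.286 − 0.286026 = -2.6001e-05 V = -26.00 µV.

-26.00 µV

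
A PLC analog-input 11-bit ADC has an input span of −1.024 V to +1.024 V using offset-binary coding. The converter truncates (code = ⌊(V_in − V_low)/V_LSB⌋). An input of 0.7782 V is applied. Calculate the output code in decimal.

Full-scale span = 2.048 V; LSB = 2.048/2^11 = 1.000 mV.
(V_in − V_low)/LSB = (0.7782 − (−1.024)) / 0.001 = 1802.200.
Floor → code 1802.

code 1802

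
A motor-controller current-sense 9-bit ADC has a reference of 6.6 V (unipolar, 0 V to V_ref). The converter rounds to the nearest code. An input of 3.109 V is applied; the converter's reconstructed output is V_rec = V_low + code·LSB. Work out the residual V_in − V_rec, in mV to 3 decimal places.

LSB = 6.6/2^9 = 12.891 mV.
(V_in − V_low)/LSB = (3.109 − 0)/0.0128906 = 241.1830 → code 241 (round).
V_rec = 0 + 241·0.0128906 = 3.1066406 V.
Error = 3.109 − 3.1066406 = 0.00235937 V = 2.359 mV.

2.359 mV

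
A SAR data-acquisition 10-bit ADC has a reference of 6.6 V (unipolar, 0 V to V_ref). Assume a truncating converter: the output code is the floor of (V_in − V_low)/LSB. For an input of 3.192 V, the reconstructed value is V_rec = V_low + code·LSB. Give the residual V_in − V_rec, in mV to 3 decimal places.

1.570 mV

LSB = 6.6/2^10 = 6.445 mV.
(V_in − V_low)/LSB = (3.192 − 0)/0.00644531 = 495.2436 → code 495 (floor).
V_rec = 0 + 495·0.00644531 = 3.1904297 V.
Difference: 0.00157031 V → 1.570 mV.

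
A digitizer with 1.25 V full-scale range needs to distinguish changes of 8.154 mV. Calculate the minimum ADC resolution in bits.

Number of steps required ≥ 1.25 V / 8.154 mV = 153.30.
Need 2^N ≥ 153.30; 2^7 = 128, 2^8 = 256.
Minimum N = 8.

8 bits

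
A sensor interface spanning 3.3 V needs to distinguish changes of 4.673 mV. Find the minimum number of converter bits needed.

Number of steps required ≥ 3.3 V / 4.673 mV = 706.18.
Need 2^N ≥ 706.18; 2^9 = 512, 2^10 = 1024.
Minimum N = 10.

10 bits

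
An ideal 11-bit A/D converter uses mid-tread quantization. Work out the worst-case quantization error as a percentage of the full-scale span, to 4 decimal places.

0.0244 %

Rounding → worst-case error = ½ LSB = V_FS/2^12, so 100/4096 = 0.0244141 % of full scale.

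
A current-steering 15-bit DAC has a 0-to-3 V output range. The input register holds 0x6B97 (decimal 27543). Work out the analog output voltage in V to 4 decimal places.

LSB = 3 V / 2^15 = 91.55 µV.
Code 0x6B97 = 27543 decimal.
V_out = 0 + 27543 × 9.15527e-05 V = 2.52164 V.

2.5216 V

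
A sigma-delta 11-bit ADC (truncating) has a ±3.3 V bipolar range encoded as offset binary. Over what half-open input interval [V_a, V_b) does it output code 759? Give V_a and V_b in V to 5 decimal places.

[-0.85400 V, -0.85078 V)

LSB = 6.6/2^11 = 3.223 mV.
V_a = V_low + 759·LSB = -0.854004 V; V_b = V_low + 760·LSB = -0.850781 V.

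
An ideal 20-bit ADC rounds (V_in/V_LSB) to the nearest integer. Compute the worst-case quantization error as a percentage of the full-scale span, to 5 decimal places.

Rounding → worst-case error = ½ LSB = V_FS/2^21, so 100/2097152 = 4.76837e-05 % of full scale.

0.00005 %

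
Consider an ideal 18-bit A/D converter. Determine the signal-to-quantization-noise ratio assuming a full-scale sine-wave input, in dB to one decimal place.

110.1 dB

SNR ≈ 6.02·N + 1.76 dB = 6.02·18 + 1.76 = 110.12 dB.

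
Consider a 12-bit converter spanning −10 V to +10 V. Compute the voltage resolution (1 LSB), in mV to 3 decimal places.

4.883 mV

Full-scale span = 20 V.
LSB = 20 / 2^12 = 20 / 4096 = 0.00488281 V = 4.883 mV.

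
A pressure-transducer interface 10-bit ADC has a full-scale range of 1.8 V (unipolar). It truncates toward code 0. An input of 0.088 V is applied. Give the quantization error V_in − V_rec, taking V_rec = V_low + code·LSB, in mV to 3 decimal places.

LSB = 1.8/2^10 = 1.758 mV.
Scaled input = 50.0622 LSBs, so code = 50.
V_rec = 0 + 50·0.00175781 = 0.087890625 V.
V_in − V_rec = 0.000109375 V = 0.109 mV.

0.109 mV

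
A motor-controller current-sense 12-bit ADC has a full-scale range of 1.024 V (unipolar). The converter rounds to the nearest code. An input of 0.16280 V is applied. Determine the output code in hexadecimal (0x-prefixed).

With 4096 levels over 1.024 V, one step is 250.00 µV.
Input sits at 651.200 steps above V_low.
Round → code 651.
In hexadecimal (0x-prefixed): 0x28B.

code 0x28B (decimal 651)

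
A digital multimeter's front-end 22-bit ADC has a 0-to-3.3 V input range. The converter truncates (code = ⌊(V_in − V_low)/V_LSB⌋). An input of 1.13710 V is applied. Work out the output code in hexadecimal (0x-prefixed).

code 0x160D87 (decimal 1445255)

With 4194304 levels over 3.3 V, one step is 0.79 µV.
Input sits at 1445255.478 steps above V_low.
Floor → code 1445255.
In hexadecimal (0x-prefixed): 0x160D87.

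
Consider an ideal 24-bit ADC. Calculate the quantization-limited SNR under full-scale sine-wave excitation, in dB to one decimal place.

SNR ≈ 6.02·N + 1.76 dB = 6.02·24 + 1.76 = 146.24 dB.

146.2 dB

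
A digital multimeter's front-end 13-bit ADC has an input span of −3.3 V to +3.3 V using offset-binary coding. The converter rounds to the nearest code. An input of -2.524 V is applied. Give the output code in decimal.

code 963

LSB = 6.6 V / 8192 = 0.806 mV.
Input sits at 963.181 steps above V_low.
round(963.181) = 963.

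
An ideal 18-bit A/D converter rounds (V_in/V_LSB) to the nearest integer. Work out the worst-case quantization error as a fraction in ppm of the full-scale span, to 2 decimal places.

Rounding → worst-case error = ½ LSB = V_FS/2^19, so 1e+06/524288 = 1.90735 ppm of full scale.

1.91 ppm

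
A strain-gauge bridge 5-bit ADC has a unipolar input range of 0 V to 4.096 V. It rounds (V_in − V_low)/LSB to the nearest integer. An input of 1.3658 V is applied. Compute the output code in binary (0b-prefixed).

Full-scale span = 4.096 V; LSB = 4.096/2^5 = 128.000 mV.
(V_in − V_low)/LSB = (1.3658 − 0) / 0.128 = 10.670.
round(10.670) = 11.
In binary (0b-prefixed): 0b1011.

code 0b1011 (decimal 11)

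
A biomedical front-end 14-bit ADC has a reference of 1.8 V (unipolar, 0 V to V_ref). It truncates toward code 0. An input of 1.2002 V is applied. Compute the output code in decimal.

With 16384 levels over 1.8 V, one step is 109.86 µV.
(V_in − V_low)/LSB = (1.2002 − 0) / 0.000109863 = 10924.487.
So the output code is 10924.

code 10924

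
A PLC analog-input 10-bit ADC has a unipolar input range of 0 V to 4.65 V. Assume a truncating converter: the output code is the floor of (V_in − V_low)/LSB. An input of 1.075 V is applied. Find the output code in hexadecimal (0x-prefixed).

code 0xEC (decimal 236)

LSB = 4.65 V / 1024 = 4.541 mV.
(1.075 − 0) / 0.00454102 = 236.731 LSBs.
Floor → code 236.
In hexadecimal (0x-prefixed): 0xEC.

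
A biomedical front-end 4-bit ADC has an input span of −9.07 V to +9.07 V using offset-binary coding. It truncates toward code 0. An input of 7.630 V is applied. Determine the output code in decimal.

code 14

LSB = 18.14 V / 16 = 1.1338 V.
(7.630 − (−9.07)) / 1.13375 = 14.730 LSBs.
⌊·⌋(14.730) = 14.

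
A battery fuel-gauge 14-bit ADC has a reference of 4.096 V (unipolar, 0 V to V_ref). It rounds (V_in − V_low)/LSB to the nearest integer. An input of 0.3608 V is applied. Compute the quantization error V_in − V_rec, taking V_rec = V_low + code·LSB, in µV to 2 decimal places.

50.00 µV

Step size: 4.096 V ÷ 2^14 = 250.00 µV.
Scaled input = 1443.2000 LSBs, so code = 1443.
Code 1443 maps back to 0 + 1443×0.00025 V = 0.36075 V.
V_in − V_rec = 5e-05 V = 50.00 µV.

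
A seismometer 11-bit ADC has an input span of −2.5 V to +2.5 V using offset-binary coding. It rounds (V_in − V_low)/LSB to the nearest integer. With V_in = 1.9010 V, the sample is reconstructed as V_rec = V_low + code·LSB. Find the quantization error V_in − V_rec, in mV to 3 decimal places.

LSB = 5/2^11 = 2.441 mV.
(V_in − V_low)/LSB = (1.9010 − (−2.5))/0.00244141 = 1802.6496 → code 1803 (round).
Code 1803 maps back to (−2.5) + 1803×0.00244141 V = 1.9018555 V.
Difference: -0.000855469 V → -0.855 mV.

-0.855 mV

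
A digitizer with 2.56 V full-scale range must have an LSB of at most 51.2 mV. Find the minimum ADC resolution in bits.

Number of steps required ≥ 2.56 V / 51.2 mV = 50.00.
Need 2^N ≥ 50.00; 2^5 = 32, 2^6 = 64.
Minimum N = 6.

6 bits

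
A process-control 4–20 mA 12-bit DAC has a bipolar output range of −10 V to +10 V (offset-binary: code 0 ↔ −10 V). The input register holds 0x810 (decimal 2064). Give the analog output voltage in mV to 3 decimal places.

78.125 mV

LSB = 20 V / 2^12 = 4.883 mV.
Code 0x810 = 2064 decimal.
V_out = (−10) + 2064 × 0.00488281 V = 0.078125 V.
= 78.125 mV.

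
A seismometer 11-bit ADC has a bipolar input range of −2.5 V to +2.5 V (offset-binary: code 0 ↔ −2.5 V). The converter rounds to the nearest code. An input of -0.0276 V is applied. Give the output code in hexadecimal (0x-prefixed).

code 0x3F5 (decimal 1013)

With 2048 levels over 5 V, one step is 2.441 mV.
Input sits at 1012.695 steps above V_low.
Round → code 1013.
In hexadecimal (0x-prefixed): 0x3F5.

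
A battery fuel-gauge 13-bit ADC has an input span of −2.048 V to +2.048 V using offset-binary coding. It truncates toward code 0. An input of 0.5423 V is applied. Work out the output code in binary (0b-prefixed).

Full-scale span = 4.096 V; LSB = 4.096/2^13 = 0.500 mV.
(V_in − V_low)/LSB = (0.5423 − (−2.048)) / 0.0005 = 5180.600.
Floor → code 5180.
In binary (0b-prefixed): 0b1010000111100.

code 0b1010000111100 (decimal 5180)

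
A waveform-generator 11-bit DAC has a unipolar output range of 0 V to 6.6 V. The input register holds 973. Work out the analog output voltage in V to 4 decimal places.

3.1356 V

LSB = 6.6 V / 2^11 = 3.223 mV.
V_out = 0 + 973 × 0.00322266 V = 3.13564 V.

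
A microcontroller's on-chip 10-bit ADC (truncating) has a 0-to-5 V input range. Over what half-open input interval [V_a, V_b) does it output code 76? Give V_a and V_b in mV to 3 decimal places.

LSB = 5/2^10 = 4.883 mV.
V_a = V_low + 76·LSB = 0.371094 V; V_b = V_low + 77·LSB = 0.375977 V.

[371.094 mV, 375.977 mV)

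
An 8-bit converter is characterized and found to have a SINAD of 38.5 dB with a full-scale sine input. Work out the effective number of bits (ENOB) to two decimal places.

ENOB = (SINAD − 1.76) / 6.02 = (38.5 − 1.76)/6.02 = 6.103.

6.10 bits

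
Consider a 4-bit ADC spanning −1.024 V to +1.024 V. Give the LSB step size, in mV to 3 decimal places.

128.000 mV

Full-scale span = 2.048 V.
LSB = 2.048 / 2^4 = 2.048 / 16 = 0.128 V = 128.000 mV.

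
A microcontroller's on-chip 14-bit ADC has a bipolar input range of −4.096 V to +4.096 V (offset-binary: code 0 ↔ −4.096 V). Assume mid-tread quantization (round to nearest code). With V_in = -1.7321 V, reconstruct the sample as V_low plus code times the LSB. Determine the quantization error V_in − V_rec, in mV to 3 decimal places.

One LSB is 8.192 V / 16384 = 0.500 mV.
Scaled input = 4727.8000 LSBs, so code = 4728.
Reconstructed: -1.732 V.
Error = -1.7321 − (−1.732) = -0.0001 V = -0.100 mV.

-0.100 mV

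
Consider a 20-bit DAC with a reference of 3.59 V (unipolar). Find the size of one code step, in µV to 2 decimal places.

3.42 µV

Full-scale span = 3.59 V.
LSB = 3.59 / 2^20 = 3.59 / 1048576 = 3.42369e-06 V = 3.42 µV.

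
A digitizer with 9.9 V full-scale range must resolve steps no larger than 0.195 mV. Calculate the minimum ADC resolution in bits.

Number of steps required ≥ 9.9 V / 0.195 mV = 50769.23.
Need 2^N ≥ 50769.23; 2^15 = 32768, 2^16 = 65536.
Minimum N = 16.

16 bits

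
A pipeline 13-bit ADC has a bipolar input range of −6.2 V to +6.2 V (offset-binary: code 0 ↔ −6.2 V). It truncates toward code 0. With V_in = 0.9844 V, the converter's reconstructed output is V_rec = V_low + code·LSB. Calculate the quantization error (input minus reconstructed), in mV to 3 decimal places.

Step size: 12.4 V ÷ 2^13 = 1.514 mV.
Scaled input = 4746.3391 LSBs, so code = 4746.
Code 4746 maps back to (−6.2) + 4746×0.00151367 V = 0.98388672 V.
Error = 0.9844 − 0.98388672 = 0.000513281 V = 0.513 mV.

0.513 mV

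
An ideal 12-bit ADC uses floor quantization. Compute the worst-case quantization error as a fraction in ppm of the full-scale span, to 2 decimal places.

Truncating → worst-case error = 1 LSB = V_FS/2^12, so 1e+06/4096 = 244.141 ppm of full scale.

244.14 ppm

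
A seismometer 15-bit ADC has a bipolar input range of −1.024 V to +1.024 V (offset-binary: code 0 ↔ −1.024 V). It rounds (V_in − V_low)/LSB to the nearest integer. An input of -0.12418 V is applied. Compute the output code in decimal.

code 14397

With 32768 levels over 2.048 V, one step is 62.50 µV.
(-0.12418 − (−1.024)) / 6.25e-05 = 14397.120 LSBs.
round(14397.120) = 14397.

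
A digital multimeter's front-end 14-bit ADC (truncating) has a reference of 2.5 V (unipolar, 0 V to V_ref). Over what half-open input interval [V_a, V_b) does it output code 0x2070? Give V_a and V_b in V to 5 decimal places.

LSB = 2.5/2^14 = 152.59 µV.
Code 0x2070 = 8304 decimal.
V_a = V_low + 8304·LSB = 1.26709 V; V_b = V_low + 8305·LSB = 1.26724 V.

[1.26709 V, 1.26724 V)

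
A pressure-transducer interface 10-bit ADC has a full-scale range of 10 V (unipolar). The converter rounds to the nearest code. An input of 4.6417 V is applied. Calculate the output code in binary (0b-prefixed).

LSB = 10 V / 1024 = 9.766 mV.
(V_in − V_low)/LSB = (4.6417 − 0) / 0.00976562 = 475.310.
Round → code 475.
In binary (0b-prefixed): 0b111011011.

code 0b111011011 (decimal 475)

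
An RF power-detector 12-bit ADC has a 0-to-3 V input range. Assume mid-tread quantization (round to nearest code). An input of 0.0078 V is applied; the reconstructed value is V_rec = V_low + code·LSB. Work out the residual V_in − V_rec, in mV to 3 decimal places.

-0.257 mV

Step size: 3 V ÷ 2^12 = 0.732 mV.
(V_in − V_low)/LSB = (0.0078 − 0)/0.000732422 = 10.6496 → code 11 (round).
Code 11 maps back to 0 + 11×0.000732422 V = 0.0080566406 V.
Error = 0.0078 − 0.0080566406 = -0.000256641 V = -0.257 mV.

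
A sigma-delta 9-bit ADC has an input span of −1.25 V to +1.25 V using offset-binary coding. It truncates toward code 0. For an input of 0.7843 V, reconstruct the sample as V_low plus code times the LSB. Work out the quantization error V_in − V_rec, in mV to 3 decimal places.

LSB = 2.5/2^9 = 4.883 mV.
(V_in − V_low)/LSB = (0.7843 − (−1.25))/0.00488281 = 416.6246 → code 416 (floor).
Reconstructed: 0.78125 V.
V_in − V_rec = 0.00305 V = 3.050 mV.

3.050 mV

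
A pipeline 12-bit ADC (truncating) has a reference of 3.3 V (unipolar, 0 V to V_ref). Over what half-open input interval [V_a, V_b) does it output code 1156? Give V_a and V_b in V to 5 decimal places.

LSB = 3.3/2^12 = 0.806 mV.
V_a = V_low + 1156·LSB = 0.931348 V; V_b = V_low + 1157·LSB = 0.932153 V.

[0.93135 V, 0.93215 V)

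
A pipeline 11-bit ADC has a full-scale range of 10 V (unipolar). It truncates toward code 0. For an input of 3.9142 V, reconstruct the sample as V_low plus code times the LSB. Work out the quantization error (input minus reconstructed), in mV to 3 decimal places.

3.067 mV

Step size: 10 V ÷ 2^11 = 4.883 mV.
(V_in − V_low)/LSB = (3.9142 − 0)/0.00488281 = 801.6282 → code 801 (floor).
Code 801 maps back to 0 + 801×0.00488281 V = 3.9111328 V.
V_in − V_rec = 0.00306719 V = 3.067 mV.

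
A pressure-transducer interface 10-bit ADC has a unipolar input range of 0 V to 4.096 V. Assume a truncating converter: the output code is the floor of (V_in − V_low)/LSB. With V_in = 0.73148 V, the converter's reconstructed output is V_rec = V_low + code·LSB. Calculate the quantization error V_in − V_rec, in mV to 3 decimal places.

One LSB is 4.096 V / 1024 = 4.000 mV.
Scaled input = 182.8700 LSBs, so code = 182.
Reconstructed: 0.728 V.
Error = 0.73148 − 0.728 = 0.00348 V = 3.480 mV.

3.480 mV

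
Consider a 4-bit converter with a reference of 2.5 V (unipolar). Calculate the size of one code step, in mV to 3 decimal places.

156.250 mV

Full-scale span = 2.5 V.
LSB = 2.5 / 2^4 = 2.5 / 16 = 0.15625 V = 156.250 mV.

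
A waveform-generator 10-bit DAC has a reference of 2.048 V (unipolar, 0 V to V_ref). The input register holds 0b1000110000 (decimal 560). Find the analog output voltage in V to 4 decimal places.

1.1200 V

LSB = 2.048 V / 2^10 = 2.000 mV.
Code 0b1000110000 = 560 decimal.
V_out = 0 + 560 × 0.002 V = 1.12 V.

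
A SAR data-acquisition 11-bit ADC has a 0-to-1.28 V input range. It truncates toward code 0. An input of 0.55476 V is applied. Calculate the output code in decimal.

With 2048 levels over 1.28 V, one step is 0.625 mV.
(0.55476 − 0) / 0.000625 = 887.616 LSBs.
So the output code is 887.

code 887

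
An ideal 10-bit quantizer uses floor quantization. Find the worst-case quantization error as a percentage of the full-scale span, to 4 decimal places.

Truncating → worst-case error = 1 LSB = V_FS/2^10, so 100/1024 = 0.0976562 % of full scale.

0.0977 %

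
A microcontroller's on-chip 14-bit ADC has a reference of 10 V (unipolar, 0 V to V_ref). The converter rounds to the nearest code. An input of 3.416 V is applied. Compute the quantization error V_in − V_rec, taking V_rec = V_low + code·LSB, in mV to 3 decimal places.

LSB = 10/2^14 = 0.610 mV.
(3.416 − 0)/0.000610352 = 5596.7744; round gives code 5597.
V_rec = 0 + 5597·0.000610352 = 3.4161377 V.
V_in − V_rec = -0.000137695 V = -0.138 mV.

-0.138 mV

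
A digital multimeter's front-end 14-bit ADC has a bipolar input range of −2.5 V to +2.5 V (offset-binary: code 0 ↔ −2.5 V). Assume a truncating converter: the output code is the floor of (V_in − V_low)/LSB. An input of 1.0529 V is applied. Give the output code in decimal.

LSB = 5 V / 16384 = 305.18 µV.
(1.0529 − (−2.5)) / 0.000305176 = 11642.143 LSBs.
So the output code is 11642.

code 11642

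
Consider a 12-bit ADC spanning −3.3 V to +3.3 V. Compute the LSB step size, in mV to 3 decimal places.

Full-scale span = 6.6 V.
LSB = 6.6 / 2^12 = 6.6 / 4096 = 0.00161133 V = 1.611 mV.

1.611 mV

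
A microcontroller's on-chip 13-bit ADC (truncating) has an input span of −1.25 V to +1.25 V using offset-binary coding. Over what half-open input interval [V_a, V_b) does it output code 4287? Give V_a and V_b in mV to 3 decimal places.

[58.289 mV, 58.594 mV)

LSB = 2.5/2^13 = 305.18 µV.
V_a = V_low + 4287·LSB = 0.0582886 V; V_b = V_low + 4288·LSB = 0.0585938 V.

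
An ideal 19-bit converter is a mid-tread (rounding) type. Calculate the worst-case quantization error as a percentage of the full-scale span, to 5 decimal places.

Rounding → worst-case error = ½ LSB = V_FS/2^20, so 100/1048576 = 9.53674e-05 % of full scale.

0.00010 %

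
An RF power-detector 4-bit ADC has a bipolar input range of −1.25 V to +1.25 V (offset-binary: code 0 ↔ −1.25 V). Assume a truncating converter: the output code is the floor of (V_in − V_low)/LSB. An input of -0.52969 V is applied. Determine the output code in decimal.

code 4

With 16 levels over 2.5 V, one step is 156.250 mV.
(V_in − V_low)/LSB = (-0.52969 − (−1.25)) / 0.15625 = 4.610.
Floor → code 4.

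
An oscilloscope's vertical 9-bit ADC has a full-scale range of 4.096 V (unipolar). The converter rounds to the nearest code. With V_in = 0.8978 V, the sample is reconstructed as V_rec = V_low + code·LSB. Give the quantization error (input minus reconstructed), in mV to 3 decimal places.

1.800 mV

One LSB is 4.096 V / 512 = 8.000 mV.
Scaled input = 112.2250 LSBs, so code = 112.
Code 112 maps back to 0 + 112×0.008 V = 0.896 V.
V_in − V_rec = 0.0018 V = 1.800 mV.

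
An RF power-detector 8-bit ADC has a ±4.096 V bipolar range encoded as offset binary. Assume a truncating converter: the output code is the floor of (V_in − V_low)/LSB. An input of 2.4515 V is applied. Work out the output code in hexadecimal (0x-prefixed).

code 0xCC (decimal 204)

With 256 levels over 8.192 V, one step is 32.000 mV.
(2.4515 − (−4.096)) / 0.032 = 204.609 LSBs.
⌊·⌋(204.609) = 204.
In hexadecimal (0x-prefixed): 0xCC.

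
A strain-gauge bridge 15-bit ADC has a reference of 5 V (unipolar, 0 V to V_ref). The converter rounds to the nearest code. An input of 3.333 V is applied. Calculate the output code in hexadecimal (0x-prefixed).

With 32768 levels over 5 V, one step is 152.59 µV.
(3.333 − 0) / 0.000152588 = 21843.149 LSBs.
So the output code is 21843.
In hexadecimal (0x-prefixed): 0x5553.

code 0x5553 (decimal 21843)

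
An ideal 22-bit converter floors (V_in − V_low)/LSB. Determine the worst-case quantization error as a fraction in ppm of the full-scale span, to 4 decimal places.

Truncating → worst-case error = 1 LSB = V_FS/2^22, so 1e+06/4194304 = 0.238419 ppm of full scale.

0.2384 ppm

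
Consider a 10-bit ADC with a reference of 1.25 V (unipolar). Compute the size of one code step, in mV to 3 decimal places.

Full-scale span = 1.25 V.
LSB = 1.25 / 2^10 = 1.25 / 1024 = 0.0012207 V = 1.221 mV.

1.221 mV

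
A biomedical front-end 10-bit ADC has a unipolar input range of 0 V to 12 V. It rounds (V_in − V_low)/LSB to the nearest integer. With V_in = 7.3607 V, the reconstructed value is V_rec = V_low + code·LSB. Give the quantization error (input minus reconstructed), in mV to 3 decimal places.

LSB = 12/2^10 = 11.719 mV.
Scaled input = 628.1131 LSBs, so code = 628.
V_rec = 0 + 628·0.0117188 = 7.359375 V.
V_in − V_rec = 0.001325 V = 1.325 mV.

1.325 mV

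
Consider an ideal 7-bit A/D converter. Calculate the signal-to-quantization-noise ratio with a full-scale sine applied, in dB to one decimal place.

SNR ≈ 6.02·N + 1.76 dB = 6.02·7 + 1.76 = 43.90 dB.

43.9 dB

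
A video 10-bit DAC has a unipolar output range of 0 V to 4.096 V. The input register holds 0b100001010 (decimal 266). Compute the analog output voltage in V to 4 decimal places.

LSB = 4.096 V / 2^10 = 4.000 mV.
Code 0b100001010 = 266 decimal.
V_out = 0 + 266 × 0.004 V = 1.064 V.

1.0640 V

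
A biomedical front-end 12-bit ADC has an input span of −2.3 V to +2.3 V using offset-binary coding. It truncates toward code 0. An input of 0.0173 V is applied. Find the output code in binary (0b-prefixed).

code 0b100000001111 (decimal 2063)

Full-scale span = 4.6 V; LSB = 4.6/2^12 = 1.123 mV.
(0.0173 − (−2.3)) / 0.00112305 = 2063.405 LSBs.
So the output code is 2063.
In binary (0b-prefixed): 0b100000001111.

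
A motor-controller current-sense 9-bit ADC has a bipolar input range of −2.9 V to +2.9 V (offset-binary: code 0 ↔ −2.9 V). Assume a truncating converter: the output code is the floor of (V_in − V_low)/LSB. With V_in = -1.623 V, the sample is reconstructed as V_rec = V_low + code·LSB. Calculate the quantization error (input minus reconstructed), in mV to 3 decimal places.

8.250 mV

Step size: 5.8 V ÷ 2^9 = 11.328 mV.
(V_in − V_low)/LSB = (-1.623 − (−2.9))/0.0113281 = 112.7283 → code 112 (floor).
V_rec = (−2.9) + 112·0.0113281 = -1.63125 V.
Difference: 0.00825 V → 8.250 mV.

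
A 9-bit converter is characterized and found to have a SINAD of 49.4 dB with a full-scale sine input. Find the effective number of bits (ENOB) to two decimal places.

ENOB = (SINAD − 1.76) / 6.02 = (49.4 − 1.76)/6.02 = 7.914.

7.91 bits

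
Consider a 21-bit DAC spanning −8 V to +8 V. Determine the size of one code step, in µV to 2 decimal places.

Full-scale span = 16 V.
LSB = 16 / 2^21 = 16 / 2097152 = 7.62939e-06 V = 7.63 µV.

7.63 µV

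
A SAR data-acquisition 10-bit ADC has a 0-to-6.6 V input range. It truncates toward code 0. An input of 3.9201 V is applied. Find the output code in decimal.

code 608

Full-scale span = 6.6 V; LSB = 6.6/2^10 = 6.445 mV.
(3.9201 − 0) / 0.00644531 = 608.209 LSBs.
⌊·⌋(608.209) = 608.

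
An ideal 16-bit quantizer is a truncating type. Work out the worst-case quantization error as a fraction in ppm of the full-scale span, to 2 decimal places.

15.26 ppm

Truncating → worst-case error = 1 LSB = V_FS/2^16, so 1e+06/65536 = 15.2588 ppm of full scale.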